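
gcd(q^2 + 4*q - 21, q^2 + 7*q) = q + 7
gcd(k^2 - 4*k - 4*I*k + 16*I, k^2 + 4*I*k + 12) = 1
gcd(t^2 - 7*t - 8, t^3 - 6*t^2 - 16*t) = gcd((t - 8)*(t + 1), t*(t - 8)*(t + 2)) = t - 8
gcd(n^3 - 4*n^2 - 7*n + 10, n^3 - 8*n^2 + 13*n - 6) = n - 1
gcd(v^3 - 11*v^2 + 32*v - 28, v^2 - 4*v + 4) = v^2 - 4*v + 4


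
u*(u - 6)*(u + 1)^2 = u^4 - 4*u^3 - 11*u^2 - 6*u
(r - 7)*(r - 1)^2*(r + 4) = r^4 - 5*r^3 - 21*r^2 + 53*r - 28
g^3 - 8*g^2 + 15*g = g*(g - 5)*(g - 3)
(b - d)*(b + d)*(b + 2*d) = b^3 + 2*b^2*d - b*d^2 - 2*d^3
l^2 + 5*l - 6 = (l - 1)*(l + 6)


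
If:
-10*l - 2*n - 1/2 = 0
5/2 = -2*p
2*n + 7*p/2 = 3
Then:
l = -63/80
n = 59/16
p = -5/4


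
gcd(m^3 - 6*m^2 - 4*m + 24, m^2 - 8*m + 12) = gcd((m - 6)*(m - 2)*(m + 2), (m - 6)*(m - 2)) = m^2 - 8*m + 12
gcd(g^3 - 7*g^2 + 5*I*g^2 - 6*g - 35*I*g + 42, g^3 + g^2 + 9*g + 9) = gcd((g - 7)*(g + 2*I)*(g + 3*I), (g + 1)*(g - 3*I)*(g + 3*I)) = g + 3*I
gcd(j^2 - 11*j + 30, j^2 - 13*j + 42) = j - 6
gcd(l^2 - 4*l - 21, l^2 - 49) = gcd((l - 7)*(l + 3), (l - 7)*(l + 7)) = l - 7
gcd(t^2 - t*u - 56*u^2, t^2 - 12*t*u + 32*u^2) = t - 8*u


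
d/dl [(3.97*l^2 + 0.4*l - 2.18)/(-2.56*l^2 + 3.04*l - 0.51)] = (13.0928*l^2 - 15.211*l + 6.4232)/(6.5536*l^4 - 15.5648*l^3 + 11.8528*l^2 - 3.1008*l + 0.2601)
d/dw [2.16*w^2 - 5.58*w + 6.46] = 4.32*w - 5.58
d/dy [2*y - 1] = 2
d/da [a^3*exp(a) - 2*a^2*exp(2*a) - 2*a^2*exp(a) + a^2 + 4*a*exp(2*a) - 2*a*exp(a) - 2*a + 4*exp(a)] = a^3*exp(a) - 4*a^2*exp(2*a) + a^2*exp(a) + 4*a*exp(2*a) - 6*a*exp(a) + 2*a + 4*exp(2*a) + 2*exp(a) - 2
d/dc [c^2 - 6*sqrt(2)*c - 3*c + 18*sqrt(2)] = 2*c - 6*sqrt(2) - 3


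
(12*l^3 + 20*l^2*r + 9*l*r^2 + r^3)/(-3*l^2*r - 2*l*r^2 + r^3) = (12*l^2 + 8*l*r + r^2)/(r*(-3*l + r))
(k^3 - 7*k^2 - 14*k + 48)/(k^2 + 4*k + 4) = (k^3 - 7*k^2 - 14*k + 48)/(k^2 + 4*k + 4)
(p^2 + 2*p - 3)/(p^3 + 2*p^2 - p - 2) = (p + 3)/(p^2 + 3*p + 2)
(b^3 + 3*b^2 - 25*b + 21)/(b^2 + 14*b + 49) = (b^2 - 4*b + 3)/(b + 7)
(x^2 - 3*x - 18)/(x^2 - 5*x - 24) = (x - 6)/(x - 8)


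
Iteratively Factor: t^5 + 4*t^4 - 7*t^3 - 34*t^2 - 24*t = (t - 3)*(t^4 + 7*t^3 + 14*t^2 + 8*t) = (t - 3)*(t + 2)*(t^3 + 5*t^2 + 4*t) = (t - 3)*(t + 2)*(t + 4)*(t^2 + t) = t*(t - 3)*(t + 2)*(t + 4)*(t + 1)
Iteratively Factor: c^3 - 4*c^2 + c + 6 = (c + 1)*(c^2 - 5*c + 6) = (c - 3)*(c + 1)*(c - 2)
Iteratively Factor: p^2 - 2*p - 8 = (p + 2)*(p - 4)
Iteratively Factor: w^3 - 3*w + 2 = (w + 2)*(w^2 - 2*w + 1) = (w - 1)*(w + 2)*(w - 1)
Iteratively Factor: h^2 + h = (h + 1)*(h)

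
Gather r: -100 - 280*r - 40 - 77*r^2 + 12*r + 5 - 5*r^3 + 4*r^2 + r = -5*r^3 - 73*r^2 - 267*r - 135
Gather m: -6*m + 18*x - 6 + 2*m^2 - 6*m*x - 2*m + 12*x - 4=2*m^2 + m*(-6*x - 8) + 30*x - 10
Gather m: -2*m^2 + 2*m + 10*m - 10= -2*m^2 + 12*m - 10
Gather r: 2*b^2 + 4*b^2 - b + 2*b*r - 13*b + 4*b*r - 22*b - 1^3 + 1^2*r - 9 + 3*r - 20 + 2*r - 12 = 6*b^2 - 36*b + r*(6*b + 6) - 42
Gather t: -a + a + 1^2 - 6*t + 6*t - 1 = 0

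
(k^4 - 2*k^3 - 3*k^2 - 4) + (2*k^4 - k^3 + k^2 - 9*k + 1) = 3*k^4 - 3*k^3 - 2*k^2 - 9*k - 3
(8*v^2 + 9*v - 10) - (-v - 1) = 8*v^2 + 10*v - 9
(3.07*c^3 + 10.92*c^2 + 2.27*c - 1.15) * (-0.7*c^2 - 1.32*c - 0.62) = -2.149*c^5 - 11.6964*c^4 - 17.9068*c^3 - 8.9618*c^2 + 0.1106*c + 0.713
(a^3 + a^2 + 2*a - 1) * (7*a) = 7*a^4 + 7*a^3 + 14*a^2 - 7*a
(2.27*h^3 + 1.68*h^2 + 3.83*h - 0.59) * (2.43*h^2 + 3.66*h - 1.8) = 5.5161*h^5 + 12.3906*h^4 + 11.3697*h^3 + 9.5601*h^2 - 9.0534*h + 1.062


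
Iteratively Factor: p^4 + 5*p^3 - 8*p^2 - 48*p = (p + 4)*(p^3 + p^2 - 12*p) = (p - 3)*(p + 4)*(p^2 + 4*p) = (p - 3)*(p + 4)^2*(p)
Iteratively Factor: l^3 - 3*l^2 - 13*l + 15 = (l + 3)*(l^2 - 6*l + 5) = (l - 1)*(l + 3)*(l - 5)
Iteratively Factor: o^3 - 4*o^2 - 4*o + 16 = (o - 2)*(o^2 - 2*o - 8) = (o - 2)*(o + 2)*(o - 4)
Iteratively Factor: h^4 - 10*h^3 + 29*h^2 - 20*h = (h - 5)*(h^3 - 5*h^2 + 4*h) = h*(h - 5)*(h^2 - 5*h + 4) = h*(h - 5)*(h - 4)*(h - 1)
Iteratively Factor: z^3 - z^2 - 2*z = (z)*(z^2 - z - 2) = z*(z - 2)*(z + 1)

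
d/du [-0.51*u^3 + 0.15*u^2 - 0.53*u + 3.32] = -1.53*u^2 + 0.3*u - 0.53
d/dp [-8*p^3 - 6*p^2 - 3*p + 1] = -24*p^2 - 12*p - 3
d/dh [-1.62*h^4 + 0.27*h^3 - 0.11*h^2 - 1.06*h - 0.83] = -6.48*h^3 + 0.81*h^2 - 0.22*h - 1.06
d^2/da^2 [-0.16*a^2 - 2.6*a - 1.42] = -0.320000000000000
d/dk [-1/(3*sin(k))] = cos(k)/(3*sin(k)^2)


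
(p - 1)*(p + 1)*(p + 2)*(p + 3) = p^4 + 5*p^3 + 5*p^2 - 5*p - 6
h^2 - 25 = (h - 5)*(h + 5)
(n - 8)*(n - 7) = n^2 - 15*n + 56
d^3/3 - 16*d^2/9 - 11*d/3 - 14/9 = (d/3 + 1/3)*(d - 7)*(d + 2/3)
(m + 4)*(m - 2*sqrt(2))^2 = m^3 - 4*sqrt(2)*m^2 + 4*m^2 - 16*sqrt(2)*m + 8*m + 32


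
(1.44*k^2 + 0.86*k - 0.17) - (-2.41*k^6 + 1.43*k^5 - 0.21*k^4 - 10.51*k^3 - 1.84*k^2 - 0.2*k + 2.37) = 2.41*k^6 - 1.43*k^5 + 0.21*k^4 + 10.51*k^3 + 3.28*k^2 + 1.06*k - 2.54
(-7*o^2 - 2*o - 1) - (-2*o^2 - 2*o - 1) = -5*o^2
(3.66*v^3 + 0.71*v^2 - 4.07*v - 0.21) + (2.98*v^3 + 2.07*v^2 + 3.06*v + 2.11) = 6.64*v^3 + 2.78*v^2 - 1.01*v + 1.9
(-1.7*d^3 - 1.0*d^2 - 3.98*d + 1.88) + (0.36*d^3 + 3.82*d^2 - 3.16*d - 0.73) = -1.34*d^3 + 2.82*d^2 - 7.14*d + 1.15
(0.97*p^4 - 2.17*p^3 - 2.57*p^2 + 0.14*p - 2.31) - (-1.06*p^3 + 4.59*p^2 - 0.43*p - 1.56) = 0.97*p^4 - 1.11*p^3 - 7.16*p^2 + 0.57*p - 0.75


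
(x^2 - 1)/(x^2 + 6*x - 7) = (x + 1)/(x + 7)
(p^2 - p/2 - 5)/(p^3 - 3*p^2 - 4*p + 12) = (p - 5/2)/(p^2 - 5*p + 6)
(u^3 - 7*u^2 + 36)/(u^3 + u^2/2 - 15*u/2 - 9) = 2*(u - 6)/(2*u + 3)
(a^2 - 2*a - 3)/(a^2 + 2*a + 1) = (a - 3)/(a + 1)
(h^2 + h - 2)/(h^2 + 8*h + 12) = (h - 1)/(h + 6)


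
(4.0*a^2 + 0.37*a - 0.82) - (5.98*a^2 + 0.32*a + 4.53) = -1.98*a^2 + 0.05*a - 5.35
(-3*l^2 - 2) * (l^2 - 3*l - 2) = -3*l^4 + 9*l^3 + 4*l^2 + 6*l + 4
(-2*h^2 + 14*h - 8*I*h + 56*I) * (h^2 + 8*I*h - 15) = -2*h^4 + 14*h^3 - 24*I*h^3 + 94*h^2 + 168*I*h^2 - 658*h + 120*I*h - 840*I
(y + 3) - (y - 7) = 10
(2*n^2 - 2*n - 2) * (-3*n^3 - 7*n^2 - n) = -6*n^5 - 8*n^4 + 18*n^3 + 16*n^2 + 2*n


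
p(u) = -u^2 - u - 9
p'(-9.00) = 17.00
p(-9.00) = -81.00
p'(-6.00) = 11.00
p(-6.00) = -39.00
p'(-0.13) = -0.74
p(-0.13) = -8.89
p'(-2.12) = 3.24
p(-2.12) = -11.37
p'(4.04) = -9.08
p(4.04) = -29.36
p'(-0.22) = -0.56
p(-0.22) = -8.83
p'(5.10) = -11.20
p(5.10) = -40.11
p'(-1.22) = 1.44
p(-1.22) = -9.27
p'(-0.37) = -0.26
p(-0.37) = -8.77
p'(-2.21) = 3.42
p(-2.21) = -11.67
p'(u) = -2*u - 1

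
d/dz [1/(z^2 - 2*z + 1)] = 2*(1 - z)/(z^2 - 2*z + 1)^2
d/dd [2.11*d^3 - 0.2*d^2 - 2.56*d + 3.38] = 6.33*d^2 - 0.4*d - 2.56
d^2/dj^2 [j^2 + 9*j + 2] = 2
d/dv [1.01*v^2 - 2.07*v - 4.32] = 2.02*v - 2.07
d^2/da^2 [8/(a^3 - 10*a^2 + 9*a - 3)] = 16*((10 - 3*a)*(a^3 - 10*a^2 + 9*a - 3) + (3*a^2 - 20*a + 9)^2)/(a^3 - 10*a^2 + 9*a - 3)^3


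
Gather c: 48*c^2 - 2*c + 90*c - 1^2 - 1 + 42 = 48*c^2 + 88*c + 40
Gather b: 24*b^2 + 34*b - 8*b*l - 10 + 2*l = 24*b^2 + b*(34 - 8*l) + 2*l - 10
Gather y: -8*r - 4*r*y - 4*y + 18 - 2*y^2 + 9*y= -8*r - 2*y^2 + y*(5 - 4*r) + 18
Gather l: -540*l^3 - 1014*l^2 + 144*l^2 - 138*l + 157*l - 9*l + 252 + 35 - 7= -540*l^3 - 870*l^2 + 10*l + 280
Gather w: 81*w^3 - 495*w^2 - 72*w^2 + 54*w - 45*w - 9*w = 81*w^3 - 567*w^2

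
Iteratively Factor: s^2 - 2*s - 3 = (s - 3)*(s + 1)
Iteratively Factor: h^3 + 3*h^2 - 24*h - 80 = (h - 5)*(h^2 + 8*h + 16) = (h - 5)*(h + 4)*(h + 4)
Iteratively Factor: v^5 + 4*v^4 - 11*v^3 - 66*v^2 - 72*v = (v - 4)*(v^4 + 8*v^3 + 21*v^2 + 18*v) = (v - 4)*(v + 3)*(v^3 + 5*v^2 + 6*v) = v*(v - 4)*(v + 3)*(v^2 + 5*v + 6) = v*(v - 4)*(v + 3)^2*(v + 2)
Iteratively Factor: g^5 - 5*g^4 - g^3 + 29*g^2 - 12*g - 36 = (g - 3)*(g^4 - 2*g^3 - 7*g^2 + 8*g + 12) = (g - 3)*(g - 2)*(g^3 - 7*g - 6) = (g - 3)*(g - 2)*(g + 2)*(g^2 - 2*g - 3) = (g - 3)*(g - 2)*(g + 1)*(g + 2)*(g - 3)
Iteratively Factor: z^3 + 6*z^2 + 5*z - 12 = (z + 3)*(z^2 + 3*z - 4) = (z - 1)*(z + 3)*(z + 4)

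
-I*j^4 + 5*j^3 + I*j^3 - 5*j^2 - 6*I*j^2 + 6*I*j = j*(j - I)*(j + 6*I)*(-I*j + I)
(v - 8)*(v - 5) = v^2 - 13*v + 40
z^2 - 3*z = z*(z - 3)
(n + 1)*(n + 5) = n^2 + 6*n + 5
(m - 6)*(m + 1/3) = m^2 - 17*m/3 - 2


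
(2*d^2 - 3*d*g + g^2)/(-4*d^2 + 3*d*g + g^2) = (-2*d + g)/(4*d + g)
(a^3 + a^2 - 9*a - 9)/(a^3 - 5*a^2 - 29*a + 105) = (a^2 + 4*a + 3)/(a^2 - 2*a - 35)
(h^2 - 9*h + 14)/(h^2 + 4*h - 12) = (h - 7)/(h + 6)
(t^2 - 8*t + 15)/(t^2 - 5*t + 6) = (t - 5)/(t - 2)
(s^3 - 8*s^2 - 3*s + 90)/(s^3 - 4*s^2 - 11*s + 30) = (s - 6)/(s - 2)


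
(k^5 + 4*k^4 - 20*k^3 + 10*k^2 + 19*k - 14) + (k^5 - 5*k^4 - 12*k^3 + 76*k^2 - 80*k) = 2*k^5 - k^4 - 32*k^3 + 86*k^2 - 61*k - 14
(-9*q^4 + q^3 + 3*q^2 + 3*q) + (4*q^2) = -9*q^4 + q^3 + 7*q^2 + 3*q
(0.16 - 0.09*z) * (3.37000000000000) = 0.5392 - 0.3033*z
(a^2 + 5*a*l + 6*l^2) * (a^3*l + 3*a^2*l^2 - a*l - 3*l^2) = a^5*l + 8*a^4*l^2 + 21*a^3*l^3 - a^3*l + 18*a^2*l^4 - 8*a^2*l^2 - 21*a*l^3 - 18*l^4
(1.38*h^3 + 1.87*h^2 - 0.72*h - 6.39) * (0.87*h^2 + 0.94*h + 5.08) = 1.2006*h^5 + 2.9241*h^4 + 8.1418*h^3 + 3.2635*h^2 - 9.6642*h - 32.4612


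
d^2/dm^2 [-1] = 0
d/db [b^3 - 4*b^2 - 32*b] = 3*b^2 - 8*b - 32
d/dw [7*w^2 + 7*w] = 14*w + 7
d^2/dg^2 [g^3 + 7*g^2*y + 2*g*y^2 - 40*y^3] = 6*g + 14*y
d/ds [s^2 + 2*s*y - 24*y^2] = 2*s + 2*y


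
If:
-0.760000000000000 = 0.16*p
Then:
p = -4.75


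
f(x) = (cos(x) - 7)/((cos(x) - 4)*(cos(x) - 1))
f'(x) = (cos(x) - 7)*sin(x)/((cos(x) - 4)*(cos(x) - 1)^2) + (cos(x) - 7)*sin(x)/((cos(x) - 4)^2*(cos(x) - 1)) - sin(x)/((cos(x) - 4)*(cos(x) - 1)) = (cos(x)^2 - 14*cos(x) + 31)*sin(x)/((cos(x) - 4)^2*(cos(x) - 1)^2)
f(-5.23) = -3.67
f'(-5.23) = 6.74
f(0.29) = -47.57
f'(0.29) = 327.98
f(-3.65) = -0.86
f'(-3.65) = 0.26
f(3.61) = -0.85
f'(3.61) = -0.23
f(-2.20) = -1.04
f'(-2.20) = -0.60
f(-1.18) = -2.95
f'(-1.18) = -4.75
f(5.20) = -3.48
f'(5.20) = -6.18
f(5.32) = -4.37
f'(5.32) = -8.85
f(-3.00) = -0.80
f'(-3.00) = -0.07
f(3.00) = -0.80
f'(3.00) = 0.07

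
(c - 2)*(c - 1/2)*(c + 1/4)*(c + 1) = c^4 - 5*c^3/4 - 15*c^2/8 + 5*c/8 + 1/4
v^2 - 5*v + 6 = (v - 3)*(v - 2)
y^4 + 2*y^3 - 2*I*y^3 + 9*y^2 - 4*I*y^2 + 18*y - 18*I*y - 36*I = (y + 2)*(y - 3*I)*(y - 2*I)*(y + 3*I)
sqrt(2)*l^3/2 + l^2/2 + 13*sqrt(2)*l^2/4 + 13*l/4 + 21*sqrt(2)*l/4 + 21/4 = (l + 3)*(l + 7/2)*(sqrt(2)*l/2 + 1/2)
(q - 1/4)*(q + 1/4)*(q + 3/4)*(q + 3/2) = q^4 + 9*q^3/4 + 17*q^2/16 - 9*q/64 - 9/128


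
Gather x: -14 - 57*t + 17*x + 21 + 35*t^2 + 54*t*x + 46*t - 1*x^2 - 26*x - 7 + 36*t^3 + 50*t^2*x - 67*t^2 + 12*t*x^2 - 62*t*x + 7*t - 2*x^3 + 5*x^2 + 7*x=36*t^3 - 32*t^2 - 4*t - 2*x^3 + x^2*(12*t + 4) + x*(50*t^2 - 8*t - 2)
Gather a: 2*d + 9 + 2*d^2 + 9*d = 2*d^2 + 11*d + 9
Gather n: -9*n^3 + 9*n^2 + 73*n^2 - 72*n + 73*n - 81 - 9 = -9*n^3 + 82*n^2 + n - 90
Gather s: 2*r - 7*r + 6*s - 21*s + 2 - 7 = -5*r - 15*s - 5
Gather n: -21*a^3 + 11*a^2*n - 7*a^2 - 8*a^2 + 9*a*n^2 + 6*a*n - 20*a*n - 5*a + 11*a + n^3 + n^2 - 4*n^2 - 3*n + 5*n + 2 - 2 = -21*a^3 - 15*a^2 + 6*a + n^3 + n^2*(9*a - 3) + n*(11*a^2 - 14*a + 2)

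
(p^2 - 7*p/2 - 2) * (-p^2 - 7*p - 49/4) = -p^4 - 7*p^3/2 + 57*p^2/4 + 455*p/8 + 49/2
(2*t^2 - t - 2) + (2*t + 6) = 2*t^2 + t + 4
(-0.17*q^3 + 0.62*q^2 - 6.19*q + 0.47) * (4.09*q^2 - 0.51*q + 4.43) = -0.6953*q^5 + 2.6225*q^4 - 26.3864*q^3 + 7.8258*q^2 - 27.6614*q + 2.0821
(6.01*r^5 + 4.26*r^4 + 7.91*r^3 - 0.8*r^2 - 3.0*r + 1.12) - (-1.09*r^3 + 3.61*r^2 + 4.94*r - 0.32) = 6.01*r^5 + 4.26*r^4 + 9.0*r^3 - 4.41*r^2 - 7.94*r + 1.44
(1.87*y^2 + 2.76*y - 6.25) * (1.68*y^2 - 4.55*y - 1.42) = 3.1416*y^4 - 3.8717*y^3 - 25.7134*y^2 + 24.5183*y + 8.875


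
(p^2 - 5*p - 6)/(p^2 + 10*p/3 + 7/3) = 3*(p - 6)/(3*p + 7)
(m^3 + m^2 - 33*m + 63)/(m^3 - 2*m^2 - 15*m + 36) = (m + 7)/(m + 4)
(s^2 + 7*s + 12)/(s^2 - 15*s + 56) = (s^2 + 7*s + 12)/(s^2 - 15*s + 56)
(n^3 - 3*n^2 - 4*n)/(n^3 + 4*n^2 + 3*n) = (n - 4)/(n + 3)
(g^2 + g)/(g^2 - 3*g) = (g + 1)/(g - 3)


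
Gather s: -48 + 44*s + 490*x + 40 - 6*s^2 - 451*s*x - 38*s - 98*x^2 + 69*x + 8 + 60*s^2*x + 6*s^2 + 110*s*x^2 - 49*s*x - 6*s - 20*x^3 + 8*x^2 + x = 60*s^2*x + s*(110*x^2 - 500*x) - 20*x^3 - 90*x^2 + 560*x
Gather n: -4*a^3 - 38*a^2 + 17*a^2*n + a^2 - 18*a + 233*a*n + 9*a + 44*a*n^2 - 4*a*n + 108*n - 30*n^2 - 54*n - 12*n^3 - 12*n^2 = -4*a^3 - 37*a^2 - 9*a - 12*n^3 + n^2*(44*a - 42) + n*(17*a^2 + 229*a + 54)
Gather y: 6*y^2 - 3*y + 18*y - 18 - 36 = 6*y^2 + 15*y - 54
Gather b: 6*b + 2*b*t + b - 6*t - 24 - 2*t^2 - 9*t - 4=b*(2*t + 7) - 2*t^2 - 15*t - 28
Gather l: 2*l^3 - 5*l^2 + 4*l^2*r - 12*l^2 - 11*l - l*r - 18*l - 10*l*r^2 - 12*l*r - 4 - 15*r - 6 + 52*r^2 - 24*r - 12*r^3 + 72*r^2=2*l^3 + l^2*(4*r - 17) + l*(-10*r^2 - 13*r - 29) - 12*r^3 + 124*r^2 - 39*r - 10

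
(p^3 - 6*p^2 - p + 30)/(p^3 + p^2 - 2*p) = (p^2 - 8*p + 15)/(p*(p - 1))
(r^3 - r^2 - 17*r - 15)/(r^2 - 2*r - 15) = r + 1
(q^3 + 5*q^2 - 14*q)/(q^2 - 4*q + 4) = q*(q + 7)/(q - 2)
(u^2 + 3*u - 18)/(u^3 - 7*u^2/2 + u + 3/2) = 2*(u + 6)/(2*u^2 - u - 1)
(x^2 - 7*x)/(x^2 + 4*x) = (x - 7)/(x + 4)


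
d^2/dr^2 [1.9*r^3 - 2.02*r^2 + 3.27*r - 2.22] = 11.4*r - 4.04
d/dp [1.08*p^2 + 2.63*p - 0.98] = 2.16*p + 2.63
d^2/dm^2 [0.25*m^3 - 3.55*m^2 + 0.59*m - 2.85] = 1.5*m - 7.1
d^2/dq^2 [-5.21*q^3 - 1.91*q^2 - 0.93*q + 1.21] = -31.26*q - 3.82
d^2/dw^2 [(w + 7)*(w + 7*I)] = 2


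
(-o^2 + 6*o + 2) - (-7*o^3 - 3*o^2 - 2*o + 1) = 7*o^3 + 2*o^2 + 8*o + 1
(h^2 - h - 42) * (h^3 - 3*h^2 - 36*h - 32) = h^5 - 4*h^4 - 75*h^3 + 130*h^2 + 1544*h + 1344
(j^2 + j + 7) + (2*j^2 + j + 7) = 3*j^2 + 2*j + 14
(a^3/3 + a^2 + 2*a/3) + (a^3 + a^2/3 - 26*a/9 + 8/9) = 4*a^3/3 + 4*a^2/3 - 20*a/9 + 8/9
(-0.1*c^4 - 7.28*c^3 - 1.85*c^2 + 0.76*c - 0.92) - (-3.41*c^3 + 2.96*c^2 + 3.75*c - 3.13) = -0.1*c^4 - 3.87*c^3 - 4.81*c^2 - 2.99*c + 2.21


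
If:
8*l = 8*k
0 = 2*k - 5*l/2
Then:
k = 0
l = 0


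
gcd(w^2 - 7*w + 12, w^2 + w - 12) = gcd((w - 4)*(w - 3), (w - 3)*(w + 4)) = w - 3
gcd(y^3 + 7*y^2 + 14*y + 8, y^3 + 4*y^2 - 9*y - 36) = y + 4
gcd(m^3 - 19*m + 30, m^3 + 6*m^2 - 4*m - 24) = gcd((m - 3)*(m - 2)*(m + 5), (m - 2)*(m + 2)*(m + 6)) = m - 2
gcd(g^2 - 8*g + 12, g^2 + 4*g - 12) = g - 2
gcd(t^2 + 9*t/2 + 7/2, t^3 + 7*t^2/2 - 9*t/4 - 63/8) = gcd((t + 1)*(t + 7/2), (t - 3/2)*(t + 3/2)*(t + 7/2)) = t + 7/2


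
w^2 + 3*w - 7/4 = (w - 1/2)*(w + 7/2)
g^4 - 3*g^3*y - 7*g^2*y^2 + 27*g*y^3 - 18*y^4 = (g - 3*y)*(g - 2*y)*(g - y)*(g + 3*y)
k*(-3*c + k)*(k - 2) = -3*c*k^2 + 6*c*k + k^3 - 2*k^2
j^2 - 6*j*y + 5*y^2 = (j - 5*y)*(j - y)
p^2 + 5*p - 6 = (p - 1)*(p + 6)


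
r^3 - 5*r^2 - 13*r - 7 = (r - 7)*(r + 1)^2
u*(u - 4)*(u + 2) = u^3 - 2*u^2 - 8*u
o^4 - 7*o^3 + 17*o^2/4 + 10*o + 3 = (o - 6)*(o - 2)*(o + 1/2)^2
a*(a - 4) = a^2 - 4*a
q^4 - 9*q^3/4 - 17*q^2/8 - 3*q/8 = q*(q - 3)*(q + 1/4)*(q + 1/2)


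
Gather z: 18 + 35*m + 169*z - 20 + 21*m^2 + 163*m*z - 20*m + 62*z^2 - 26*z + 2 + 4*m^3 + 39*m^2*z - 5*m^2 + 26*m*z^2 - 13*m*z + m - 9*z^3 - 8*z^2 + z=4*m^3 + 16*m^2 + 16*m - 9*z^3 + z^2*(26*m + 54) + z*(39*m^2 + 150*m + 144)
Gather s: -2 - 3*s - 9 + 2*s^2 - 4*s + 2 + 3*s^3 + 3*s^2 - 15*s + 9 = 3*s^3 + 5*s^2 - 22*s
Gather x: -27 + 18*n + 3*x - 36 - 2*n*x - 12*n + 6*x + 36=6*n + x*(9 - 2*n) - 27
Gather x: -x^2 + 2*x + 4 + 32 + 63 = -x^2 + 2*x + 99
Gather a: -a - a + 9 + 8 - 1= 16 - 2*a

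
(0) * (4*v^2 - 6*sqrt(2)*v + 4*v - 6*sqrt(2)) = 0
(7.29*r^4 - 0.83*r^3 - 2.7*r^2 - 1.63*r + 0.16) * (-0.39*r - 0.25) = -2.8431*r^5 - 1.4988*r^4 + 1.2605*r^3 + 1.3107*r^2 + 0.3451*r - 0.04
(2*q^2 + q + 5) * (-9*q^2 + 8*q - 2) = -18*q^4 + 7*q^3 - 41*q^2 + 38*q - 10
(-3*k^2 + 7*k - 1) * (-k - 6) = 3*k^3 + 11*k^2 - 41*k + 6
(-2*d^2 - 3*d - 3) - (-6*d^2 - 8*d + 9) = 4*d^2 + 5*d - 12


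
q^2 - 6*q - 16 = (q - 8)*(q + 2)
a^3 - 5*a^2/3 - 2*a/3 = a*(a - 2)*(a + 1/3)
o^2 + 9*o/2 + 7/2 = (o + 1)*(o + 7/2)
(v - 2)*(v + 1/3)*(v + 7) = v^3 + 16*v^2/3 - 37*v/3 - 14/3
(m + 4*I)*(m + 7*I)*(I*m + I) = I*m^3 - 11*m^2 + I*m^2 - 11*m - 28*I*m - 28*I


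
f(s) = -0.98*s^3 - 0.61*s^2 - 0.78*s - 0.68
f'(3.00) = -30.90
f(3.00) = -34.97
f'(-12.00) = -409.50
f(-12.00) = 1614.28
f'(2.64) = -24.49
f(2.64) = -25.02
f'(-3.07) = -24.74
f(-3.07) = 24.32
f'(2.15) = -16.99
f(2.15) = -14.92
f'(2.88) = -28.68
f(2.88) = -31.40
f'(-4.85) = -64.02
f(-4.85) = 100.56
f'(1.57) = -9.94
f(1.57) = -7.20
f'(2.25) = -18.41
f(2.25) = -16.69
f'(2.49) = -22.05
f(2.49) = -21.53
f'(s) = -2.94*s^2 - 1.22*s - 0.78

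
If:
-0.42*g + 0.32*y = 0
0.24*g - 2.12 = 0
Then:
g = 8.83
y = 11.59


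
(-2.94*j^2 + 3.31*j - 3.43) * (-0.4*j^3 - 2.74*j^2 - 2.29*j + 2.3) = 1.176*j^5 + 6.7316*j^4 - 0.964800000000002*j^3 - 4.9437*j^2 + 15.4677*j - 7.889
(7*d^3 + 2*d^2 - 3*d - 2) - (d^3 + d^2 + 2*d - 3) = 6*d^3 + d^2 - 5*d + 1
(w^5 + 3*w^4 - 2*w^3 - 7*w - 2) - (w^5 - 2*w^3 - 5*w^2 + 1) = 3*w^4 + 5*w^2 - 7*w - 3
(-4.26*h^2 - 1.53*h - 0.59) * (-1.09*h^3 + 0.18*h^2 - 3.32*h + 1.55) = 4.6434*h^5 + 0.9009*h^4 + 14.5109*h^3 - 1.6296*h^2 - 0.4127*h - 0.9145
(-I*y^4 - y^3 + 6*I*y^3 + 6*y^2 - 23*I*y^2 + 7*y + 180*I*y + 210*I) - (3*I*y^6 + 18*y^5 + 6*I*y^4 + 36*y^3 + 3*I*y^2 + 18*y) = -3*I*y^6 - 18*y^5 - 7*I*y^4 - 37*y^3 + 6*I*y^3 + 6*y^2 - 26*I*y^2 - 11*y + 180*I*y + 210*I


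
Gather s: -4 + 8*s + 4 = 8*s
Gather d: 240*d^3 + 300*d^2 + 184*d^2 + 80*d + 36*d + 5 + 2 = 240*d^3 + 484*d^2 + 116*d + 7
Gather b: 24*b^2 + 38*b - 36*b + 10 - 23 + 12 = 24*b^2 + 2*b - 1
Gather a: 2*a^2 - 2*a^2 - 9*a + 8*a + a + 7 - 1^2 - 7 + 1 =0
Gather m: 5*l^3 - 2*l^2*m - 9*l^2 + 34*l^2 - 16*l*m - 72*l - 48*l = 5*l^3 + 25*l^2 - 120*l + m*(-2*l^2 - 16*l)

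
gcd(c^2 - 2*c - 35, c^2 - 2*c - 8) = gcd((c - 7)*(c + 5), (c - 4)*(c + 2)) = 1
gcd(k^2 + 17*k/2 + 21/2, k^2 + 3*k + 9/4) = k + 3/2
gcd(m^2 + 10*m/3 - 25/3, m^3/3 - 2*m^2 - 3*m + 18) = 1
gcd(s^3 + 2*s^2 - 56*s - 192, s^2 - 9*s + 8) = s - 8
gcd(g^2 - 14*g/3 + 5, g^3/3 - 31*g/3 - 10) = 1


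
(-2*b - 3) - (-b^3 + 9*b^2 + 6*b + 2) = b^3 - 9*b^2 - 8*b - 5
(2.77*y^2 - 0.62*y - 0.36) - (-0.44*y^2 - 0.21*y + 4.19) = 3.21*y^2 - 0.41*y - 4.55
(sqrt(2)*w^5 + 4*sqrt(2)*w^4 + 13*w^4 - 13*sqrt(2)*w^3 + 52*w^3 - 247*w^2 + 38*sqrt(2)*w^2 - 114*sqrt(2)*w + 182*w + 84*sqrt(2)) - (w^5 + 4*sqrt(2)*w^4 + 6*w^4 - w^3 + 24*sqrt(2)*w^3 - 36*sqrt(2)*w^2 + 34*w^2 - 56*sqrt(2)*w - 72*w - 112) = -w^5 + sqrt(2)*w^5 + 7*w^4 - 37*sqrt(2)*w^3 + 53*w^3 - 281*w^2 + 74*sqrt(2)*w^2 - 58*sqrt(2)*w + 254*w + 112 + 84*sqrt(2)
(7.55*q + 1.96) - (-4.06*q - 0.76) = 11.61*q + 2.72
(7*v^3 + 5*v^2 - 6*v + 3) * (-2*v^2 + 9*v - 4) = -14*v^5 + 53*v^4 + 29*v^3 - 80*v^2 + 51*v - 12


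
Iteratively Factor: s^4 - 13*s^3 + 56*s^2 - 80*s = (s)*(s^3 - 13*s^2 + 56*s - 80) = s*(s - 4)*(s^2 - 9*s + 20) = s*(s - 5)*(s - 4)*(s - 4)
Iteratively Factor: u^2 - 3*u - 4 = (u - 4)*(u + 1)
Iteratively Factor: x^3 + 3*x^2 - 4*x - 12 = (x + 3)*(x^2 - 4) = (x - 2)*(x + 3)*(x + 2)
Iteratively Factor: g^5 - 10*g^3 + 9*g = (g - 3)*(g^4 + 3*g^3 - g^2 - 3*g) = g*(g - 3)*(g^3 + 3*g^2 - g - 3) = g*(g - 3)*(g + 1)*(g^2 + 2*g - 3) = g*(g - 3)*(g + 1)*(g + 3)*(g - 1)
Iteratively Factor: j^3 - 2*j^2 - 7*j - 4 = (j - 4)*(j^2 + 2*j + 1) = (j - 4)*(j + 1)*(j + 1)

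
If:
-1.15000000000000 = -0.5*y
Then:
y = 2.30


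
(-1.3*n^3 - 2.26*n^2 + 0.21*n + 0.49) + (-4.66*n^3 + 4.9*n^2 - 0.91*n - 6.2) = -5.96*n^3 + 2.64*n^2 - 0.7*n - 5.71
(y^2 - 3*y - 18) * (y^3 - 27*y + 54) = y^5 - 3*y^4 - 45*y^3 + 135*y^2 + 324*y - 972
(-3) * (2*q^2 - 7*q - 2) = -6*q^2 + 21*q + 6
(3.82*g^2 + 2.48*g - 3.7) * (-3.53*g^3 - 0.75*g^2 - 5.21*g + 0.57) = -13.4846*g^5 - 11.6194*g^4 - 8.7012*g^3 - 7.9684*g^2 + 20.6906*g - 2.109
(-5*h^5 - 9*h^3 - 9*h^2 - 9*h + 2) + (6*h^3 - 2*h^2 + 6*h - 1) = -5*h^5 - 3*h^3 - 11*h^2 - 3*h + 1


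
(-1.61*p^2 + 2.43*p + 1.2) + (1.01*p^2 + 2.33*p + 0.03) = -0.6*p^2 + 4.76*p + 1.23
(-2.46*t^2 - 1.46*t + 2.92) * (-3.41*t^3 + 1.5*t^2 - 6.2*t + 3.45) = 8.3886*t^5 + 1.2886*t^4 + 3.1048*t^3 + 4.945*t^2 - 23.141*t + 10.074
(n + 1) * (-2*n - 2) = -2*n^2 - 4*n - 2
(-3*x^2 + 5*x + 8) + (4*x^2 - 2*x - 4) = x^2 + 3*x + 4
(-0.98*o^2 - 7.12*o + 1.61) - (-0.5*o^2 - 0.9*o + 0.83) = -0.48*o^2 - 6.22*o + 0.78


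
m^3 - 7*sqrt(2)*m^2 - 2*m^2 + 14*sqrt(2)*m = m*(m - 2)*(m - 7*sqrt(2))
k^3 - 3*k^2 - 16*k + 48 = (k - 4)*(k - 3)*(k + 4)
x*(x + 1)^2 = x^3 + 2*x^2 + x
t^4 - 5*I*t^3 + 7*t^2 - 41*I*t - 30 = (t - 5*I)*(t - 2*I)*(t - I)*(t + 3*I)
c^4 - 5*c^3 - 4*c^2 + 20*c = c*(c - 5)*(c - 2)*(c + 2)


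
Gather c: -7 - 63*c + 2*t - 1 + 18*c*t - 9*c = c*(18*t - 72) + 2*t - 8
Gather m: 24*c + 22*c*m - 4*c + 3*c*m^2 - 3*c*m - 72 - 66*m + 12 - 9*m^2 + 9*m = 20*c + m^2*(3*c - 9) + m*(19*c - 57) - 60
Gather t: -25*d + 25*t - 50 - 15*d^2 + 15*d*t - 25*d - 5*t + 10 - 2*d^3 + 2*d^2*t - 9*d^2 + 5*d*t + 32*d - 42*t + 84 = -2*d^3 - 24*d^2 - 18*d + t*(2*d^2 + 20*d - 22) + 44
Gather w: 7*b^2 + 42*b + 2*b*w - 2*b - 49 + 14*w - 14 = 7*b^2 + 40*b + w*(2*b + 14) - 63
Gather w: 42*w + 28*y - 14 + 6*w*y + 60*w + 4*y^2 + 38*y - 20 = w*(6*y + 102) + 4*y^2 + 66*y - 34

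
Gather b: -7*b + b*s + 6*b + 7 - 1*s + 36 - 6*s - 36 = b*(s - 1) - 7*s + 7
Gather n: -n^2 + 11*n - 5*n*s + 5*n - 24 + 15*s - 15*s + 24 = -n^2 + n*(16 - 5*s)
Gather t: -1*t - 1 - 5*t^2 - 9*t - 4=-5*t^2 - 10*t - 5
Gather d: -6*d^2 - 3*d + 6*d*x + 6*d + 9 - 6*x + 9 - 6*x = -6*d^2 + d*(6*x + 3) - 12*x + 18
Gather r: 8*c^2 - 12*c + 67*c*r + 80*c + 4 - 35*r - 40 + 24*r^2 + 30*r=8*c^2 + 68*c + 24*r^2 + r*(67*c - 5) - 36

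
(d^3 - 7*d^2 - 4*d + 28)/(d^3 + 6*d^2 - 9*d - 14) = (d^2 - 5*d - 14)/(d^2 + 8*d + 7)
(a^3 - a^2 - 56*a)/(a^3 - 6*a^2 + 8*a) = (a^2 - a - 56)/(a^2 - 6*a + 8)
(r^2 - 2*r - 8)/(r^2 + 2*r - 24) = (r + 2)/(r + 6)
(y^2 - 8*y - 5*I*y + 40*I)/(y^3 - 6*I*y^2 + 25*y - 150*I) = (y - 8)/(y^2 - I*y + 30)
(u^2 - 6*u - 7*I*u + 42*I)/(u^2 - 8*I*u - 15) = (-u^2 + 6*u + 7*I*u - 42*I)/(-u^2 + 8*I*u + 15)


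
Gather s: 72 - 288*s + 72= 144 - 288*s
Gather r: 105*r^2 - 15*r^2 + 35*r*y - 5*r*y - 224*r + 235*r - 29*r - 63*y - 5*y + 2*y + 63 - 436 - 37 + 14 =90*r^2 + r*(30*y - 18) - 66*y - 396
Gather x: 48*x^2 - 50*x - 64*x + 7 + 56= 48*x^2 - 114*x + 63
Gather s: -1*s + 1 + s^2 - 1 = s^2 - s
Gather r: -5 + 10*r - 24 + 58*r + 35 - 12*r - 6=56*r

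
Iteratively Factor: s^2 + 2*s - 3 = (s - 1)*(s + 3)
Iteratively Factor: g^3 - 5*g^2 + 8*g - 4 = (g - 1)*(g^2 - 4*g + 4) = (g - 2)*(g - 1)*(g - 2)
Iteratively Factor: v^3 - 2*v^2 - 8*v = (v + 2)*(v^2 - 4*v) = v*(v + 2)*(v - 4)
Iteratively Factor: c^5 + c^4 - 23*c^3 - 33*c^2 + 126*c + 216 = (c + 2)*(c^4 - c^3 - 21*c^2 + 9*c + 108) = (c - 3)*(c + 2)*(c^3 + 2*c^2 - 15*c - 36) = (c - 3)*(c + 2)*(c + 3)*(c^2 - c - 12) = (c - 3)*(c + 2)*(c + 3)^2*(c - 4)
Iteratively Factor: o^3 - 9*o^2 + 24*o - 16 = (o - 1)*(o^2 - 8*o + 16) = (o - 4)*(o - 1)*(o - 4)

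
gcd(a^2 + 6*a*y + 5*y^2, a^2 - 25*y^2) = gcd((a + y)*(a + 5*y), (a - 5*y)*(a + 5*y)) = a + 5*y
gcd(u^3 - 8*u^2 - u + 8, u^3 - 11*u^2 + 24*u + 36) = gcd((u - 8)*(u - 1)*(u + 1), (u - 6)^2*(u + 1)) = u + 1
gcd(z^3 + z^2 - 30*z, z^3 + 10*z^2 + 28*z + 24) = z + 6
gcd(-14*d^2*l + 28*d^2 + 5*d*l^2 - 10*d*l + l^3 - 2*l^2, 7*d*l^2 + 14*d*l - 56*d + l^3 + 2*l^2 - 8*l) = 7*d*l - 14*d + l^2 - 2*l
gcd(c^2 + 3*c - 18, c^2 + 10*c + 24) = c + 6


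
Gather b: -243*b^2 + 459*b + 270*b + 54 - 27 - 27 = -243*b^2 + 729*b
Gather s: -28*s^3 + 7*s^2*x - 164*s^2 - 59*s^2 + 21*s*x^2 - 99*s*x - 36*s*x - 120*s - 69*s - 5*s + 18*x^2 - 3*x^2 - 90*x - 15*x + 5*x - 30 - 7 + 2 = -28*s^3 + s^2*(7*x - 223) + s*(21*x^2 - 135*x - 194) + 15*x^2 - 100*x - 35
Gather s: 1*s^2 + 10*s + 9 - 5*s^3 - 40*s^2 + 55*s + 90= -5*s^3 - 39*s^2 + 65*s + 99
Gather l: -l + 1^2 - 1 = -l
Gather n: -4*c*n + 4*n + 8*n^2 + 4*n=8*n^2 + n*(8 - 4*c)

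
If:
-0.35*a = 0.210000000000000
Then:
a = -0.60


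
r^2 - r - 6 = (r - 3)*(r + 2)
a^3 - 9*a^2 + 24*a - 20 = (a - 5)*(a - 2)^2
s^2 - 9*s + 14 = (s - 7)*(s - 2)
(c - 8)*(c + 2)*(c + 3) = c^3 - 3*c^2 - 34*c - 48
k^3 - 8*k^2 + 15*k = k*(k - 5)*(k - 3)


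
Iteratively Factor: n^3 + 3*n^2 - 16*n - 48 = (n + 3)*(n^2 - 16) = (n + 3)*(n + 4)*(n - 4)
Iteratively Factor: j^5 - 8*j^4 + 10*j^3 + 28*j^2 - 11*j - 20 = (j - 1)*(j^4 - 7*j^3 + 3*j^2 + 31*j + 20) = (j - 1)*(j + 1)*(j^3 - 8*j^2 + 11*j + 20) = (j - 1)*(j + 1)^2*(j^2 - 9*j + 20) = (j - 5)*(j - 1)*(j + 1)^2*(j - 4)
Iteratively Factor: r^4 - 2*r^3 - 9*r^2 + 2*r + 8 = (r + 2)*(r^3 - 4*r^2 - r + 4) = (r - 4)*(r + 2)*(r^2 - 1) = (r - 4)*(r - 1)*(r + 2)*(r + 1)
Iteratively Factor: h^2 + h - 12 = (h + 4)*(h - 3)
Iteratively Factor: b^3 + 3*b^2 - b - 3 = (b + 3)*(b^2 - 1) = (b + 1)*(b + 3)*(b - 1)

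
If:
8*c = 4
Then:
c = 1/2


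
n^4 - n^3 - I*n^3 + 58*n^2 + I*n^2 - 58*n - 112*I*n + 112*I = (n - 1)*(n - 7*I)*(n - 2*I)*(n + 8*I)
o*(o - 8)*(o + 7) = o^3 - o^2 - 56*o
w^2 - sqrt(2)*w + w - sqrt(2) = (w + 1)*(w - sqrt(2))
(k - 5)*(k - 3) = k^2 - 8*k + 15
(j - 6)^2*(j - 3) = j^3 - 15*j^2 + 72*j - 108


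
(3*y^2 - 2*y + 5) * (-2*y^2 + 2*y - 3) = -6*y^4 + 10*y^3 - 23*y^2 + 16*y - 15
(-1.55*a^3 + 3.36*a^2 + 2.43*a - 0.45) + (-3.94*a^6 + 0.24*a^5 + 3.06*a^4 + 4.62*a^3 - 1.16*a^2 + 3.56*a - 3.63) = -3.94*a^6 + 0.24*a^5 + 3.06*a^4 + 3.07*a^3 + 2.2*a^2 + 5.99*a - 4.08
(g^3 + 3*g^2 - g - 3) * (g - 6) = g^4 - 3*g^3 - 19*g^2 + 3*g + 18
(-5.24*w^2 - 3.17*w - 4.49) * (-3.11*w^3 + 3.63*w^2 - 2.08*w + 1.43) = 16.2964*w^5 - 9.1625*w^4 + 13.356*w^3 - 17.1983*w^2 + 4.8061*w - 6.4207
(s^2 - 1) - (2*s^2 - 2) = 1 - s^2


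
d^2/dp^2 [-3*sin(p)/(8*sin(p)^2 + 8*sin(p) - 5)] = 3*(64*sin(p)^5 - 64*sin(p)^4 + 112*sin(p)^3 + 40*sin(p)^2 - 215*sin(p) - 80)/(8*sin(p)^2 + 8*sin(p) - 5)^3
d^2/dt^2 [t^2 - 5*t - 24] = 2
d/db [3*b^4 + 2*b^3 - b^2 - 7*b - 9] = 12*b^3 + 6*b^2 - 2*b - 7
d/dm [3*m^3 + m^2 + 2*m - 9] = 9*m^2 + 2*m + 2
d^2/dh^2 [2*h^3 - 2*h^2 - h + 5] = 12*h - 4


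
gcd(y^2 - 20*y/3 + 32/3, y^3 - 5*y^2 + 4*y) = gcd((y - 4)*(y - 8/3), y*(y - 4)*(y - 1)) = y - 4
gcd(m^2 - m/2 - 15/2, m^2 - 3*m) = m - 3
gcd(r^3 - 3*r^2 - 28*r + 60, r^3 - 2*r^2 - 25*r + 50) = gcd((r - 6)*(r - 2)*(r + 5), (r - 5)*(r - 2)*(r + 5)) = r^2 + 3*r - 10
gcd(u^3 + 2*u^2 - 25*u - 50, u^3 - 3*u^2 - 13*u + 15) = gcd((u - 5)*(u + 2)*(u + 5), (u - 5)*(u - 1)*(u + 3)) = u - 5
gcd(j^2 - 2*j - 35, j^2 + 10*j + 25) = j + 5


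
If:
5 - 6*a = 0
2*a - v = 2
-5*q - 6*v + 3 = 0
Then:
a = 5/6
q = 1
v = -1/3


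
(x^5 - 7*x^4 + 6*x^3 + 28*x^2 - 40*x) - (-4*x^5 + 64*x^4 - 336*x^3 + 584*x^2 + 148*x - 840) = 5*x^5 - 71*x^4 + 342*x^3 - 556*x^2 - 188*x + 840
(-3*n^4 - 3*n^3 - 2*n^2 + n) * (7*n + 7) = -21*n^5 - 42*n^4 - 35*n^3 - 7*n^2 + 7*n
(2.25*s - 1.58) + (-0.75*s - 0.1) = 1.5*s - 1.68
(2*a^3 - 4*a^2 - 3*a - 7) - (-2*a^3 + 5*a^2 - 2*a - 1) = 4*a^3 - 9*a^2 - a - 6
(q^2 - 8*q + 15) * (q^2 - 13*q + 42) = q^4 - 21*q^3 + 161*q^2 - 531*q + 630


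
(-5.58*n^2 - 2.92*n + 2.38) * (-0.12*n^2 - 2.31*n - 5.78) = 0.6696*n^4 + 13.2402*n^3 + 38.712*n^2 + 11.3798*n - 13.7564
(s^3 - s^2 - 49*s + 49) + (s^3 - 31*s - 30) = 2*s^3 - s^2 - 80*s + 19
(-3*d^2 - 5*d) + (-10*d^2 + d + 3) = -13*d^2 - 4*d + 3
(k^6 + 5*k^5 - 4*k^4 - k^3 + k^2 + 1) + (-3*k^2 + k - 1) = k^6 + 5*k^5 - 4*k^4 - k^3 - 2*k^2 + k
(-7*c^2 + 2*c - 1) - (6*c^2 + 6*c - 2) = -13*c^2 - 4*c + 1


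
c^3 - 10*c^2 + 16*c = c*(c - 8)*(c - 2)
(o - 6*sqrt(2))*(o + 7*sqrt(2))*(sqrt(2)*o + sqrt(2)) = sqrt(2)*o^3 + sqrt(2)*o^2 + 2*o^2 - 84*sqrt(2)*o + 2*o - 84*sqrt(2)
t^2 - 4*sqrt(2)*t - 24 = (t - 6*sqrt(2))*(t + 2*sqrt(2))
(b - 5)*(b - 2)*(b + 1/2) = b^3 - 13*b^2/2 + 13*b/2 + 5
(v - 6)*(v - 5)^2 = v^3 - 16*v^2 + 85*v - 150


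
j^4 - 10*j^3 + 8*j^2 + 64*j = j*(j - 8)*(j - 4)*(j + 2)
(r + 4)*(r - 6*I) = r^2 + 4*r - 6*I*r - 24*I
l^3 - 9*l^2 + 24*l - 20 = (l - 5)*(l - 2)^2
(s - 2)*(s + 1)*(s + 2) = s^3 + s^2 - 4*s - 4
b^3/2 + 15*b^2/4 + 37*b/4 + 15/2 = (b/2 + 1)*(b + 5/2)*(b + 3)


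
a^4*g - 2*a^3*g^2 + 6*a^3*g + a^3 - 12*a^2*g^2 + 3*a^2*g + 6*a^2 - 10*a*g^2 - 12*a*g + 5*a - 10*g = (a + 1)*(a + 5)*(a - 2*g)*(a*g + 1)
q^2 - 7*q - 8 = (q - 8)*(q + 1)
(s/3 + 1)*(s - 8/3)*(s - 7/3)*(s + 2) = s^4/3 - 115*s^2/27 + 10*s/27 + 112/9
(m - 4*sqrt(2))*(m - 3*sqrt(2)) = m^2 - 7*sqrt(2)*m + 24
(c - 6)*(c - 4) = c^2 - 10*c + 24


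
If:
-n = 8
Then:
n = -8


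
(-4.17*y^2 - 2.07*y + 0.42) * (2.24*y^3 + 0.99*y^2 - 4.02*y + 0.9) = -9.3408*y^5 - 8.7651*y^4 + 15.6549*y^3 + 4.9842*y^2 - 3.5514*y + 0.378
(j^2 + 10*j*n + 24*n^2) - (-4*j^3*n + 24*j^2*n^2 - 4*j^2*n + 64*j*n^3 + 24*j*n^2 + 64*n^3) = 4*j^3*n - 24*j^2*n^2 + 4*j^2*n + j^2 - 64*j*n^3 - 24*j*n^2 + 10*j*n - 64*n^3 + 24*n^2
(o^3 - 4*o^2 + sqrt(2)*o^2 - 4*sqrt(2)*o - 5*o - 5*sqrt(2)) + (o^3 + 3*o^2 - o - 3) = 2*o^3 - o^2 + sqrt(2)*o^2 - 6*o - 4*sqrt(2)*o - 5*sqrt(2) - 3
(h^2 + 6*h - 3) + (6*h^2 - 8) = 7*h^2 + 6*h - 11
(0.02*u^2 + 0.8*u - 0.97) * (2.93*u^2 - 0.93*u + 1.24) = 0.0586*u^4 + 2.3254*u^3 - 3.5613*u^2 + 1.8941*u - 1.2028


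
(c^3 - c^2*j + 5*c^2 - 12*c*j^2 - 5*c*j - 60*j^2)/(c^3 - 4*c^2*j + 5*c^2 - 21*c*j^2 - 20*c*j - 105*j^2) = (c - 4*j)/(c - 7*j)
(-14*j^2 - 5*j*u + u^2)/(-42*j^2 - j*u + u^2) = (2*j + u)/(6*j + u)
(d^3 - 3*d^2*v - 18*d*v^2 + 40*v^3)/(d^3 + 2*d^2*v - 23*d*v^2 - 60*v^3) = (d - 2*v)/(d + 3*v)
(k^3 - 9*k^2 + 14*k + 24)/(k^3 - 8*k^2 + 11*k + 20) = (k - 6)/(k - 5)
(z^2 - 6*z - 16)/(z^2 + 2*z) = (z - 8)/z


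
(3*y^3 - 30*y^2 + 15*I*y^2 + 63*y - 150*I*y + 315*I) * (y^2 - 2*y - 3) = 3*y^5 - 36*y^4 + 15*I*y^4 + 114*y^3 - 180*I*y^3 - 36*y^2 + 570*I*y^2 - 189*y - 180*I*y - 945*I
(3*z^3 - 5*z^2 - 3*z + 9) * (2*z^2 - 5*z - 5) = 6*z^5 - 25*z^4 + 4*z^3 + 58*z^2 - 30*z - 45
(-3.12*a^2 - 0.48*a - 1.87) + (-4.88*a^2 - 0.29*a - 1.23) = -8.0*a^2 - 0.77*a - 3.1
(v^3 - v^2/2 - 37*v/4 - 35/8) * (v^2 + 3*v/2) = v^5 + v^4 - 10*v^3 - 73*v^2/4 - 105*v/16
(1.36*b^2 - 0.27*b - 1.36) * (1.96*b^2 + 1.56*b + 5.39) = 2.6656*b^4 + 1.5924*b^3 + 4.2436*b^2 - 3.5769*b - 7.3304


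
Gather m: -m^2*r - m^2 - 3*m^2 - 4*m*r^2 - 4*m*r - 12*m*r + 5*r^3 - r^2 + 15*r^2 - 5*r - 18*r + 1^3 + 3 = m^2*(-r - 4) + m*(-4*r^2 - 16*r) + 5*r^3 + 14*r^2 - 23*r + 4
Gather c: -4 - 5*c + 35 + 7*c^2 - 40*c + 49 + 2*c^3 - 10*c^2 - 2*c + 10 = 2*c^3 - 3*c^2 - 47*c + 90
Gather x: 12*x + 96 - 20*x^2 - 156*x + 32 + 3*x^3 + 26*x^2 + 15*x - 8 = 3*x^3 + 6*x^2 - 129*x + 120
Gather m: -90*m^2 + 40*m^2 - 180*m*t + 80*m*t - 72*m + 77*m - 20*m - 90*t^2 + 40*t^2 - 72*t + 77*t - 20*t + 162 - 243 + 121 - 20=-50*m^2 + m*(-100*t - 15) - 50*t^2 - 15*t + 20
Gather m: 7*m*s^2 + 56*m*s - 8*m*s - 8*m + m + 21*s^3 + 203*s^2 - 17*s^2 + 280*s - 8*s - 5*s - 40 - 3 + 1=m*(7*s^2 + 48*s - 7) + 21*s^3 + 186*s^2 + 267*s - 42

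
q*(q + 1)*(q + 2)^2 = q^4 + 5*q^3 + 8*q^2 + 4*q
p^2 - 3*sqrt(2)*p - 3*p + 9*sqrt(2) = (p - 3)*(p - 3*sqrt(2))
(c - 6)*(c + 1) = c^2 - 5*c - 6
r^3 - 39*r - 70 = (r - 7)*(r + 2)*(r + 5)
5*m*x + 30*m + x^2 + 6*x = (5*m + x)*(x + 6)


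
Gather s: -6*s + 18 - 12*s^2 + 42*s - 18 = -12*s^2 + 36*s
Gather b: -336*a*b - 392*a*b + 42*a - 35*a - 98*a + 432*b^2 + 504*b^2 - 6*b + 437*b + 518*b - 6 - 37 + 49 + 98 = -91*a + 936*b^2 + b*(949 - 728*a) + 104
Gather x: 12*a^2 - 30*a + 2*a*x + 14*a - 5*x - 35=12*a^2 - 16*a + x*(2*a - 5) - 35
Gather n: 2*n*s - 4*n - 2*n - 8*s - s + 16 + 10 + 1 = n*(2*s - 6) - 9*s + 27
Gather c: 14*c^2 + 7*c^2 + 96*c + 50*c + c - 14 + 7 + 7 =21*c^2 + 147*c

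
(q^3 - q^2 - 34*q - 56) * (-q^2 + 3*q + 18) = -q^5 + 4*q^4 + 49*q^3 - 64*q^2 - 780*q - 1008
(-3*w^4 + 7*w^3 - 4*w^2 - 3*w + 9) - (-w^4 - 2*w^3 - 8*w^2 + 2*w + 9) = -2*w^4 + 9*w^3 + 4*w^2 - 5*w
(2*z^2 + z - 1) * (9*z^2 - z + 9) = 18*z^4 + 7*z^3 + 8*z^2 + 10*z - 9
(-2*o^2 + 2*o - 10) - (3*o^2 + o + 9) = -5*o^2 + o - 19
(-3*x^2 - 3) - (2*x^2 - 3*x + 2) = -5*x^2 + 3*x - 5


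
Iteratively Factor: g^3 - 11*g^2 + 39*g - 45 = (g - 5)*(g^2 - 6*g + 9) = (g - 5)*(g - 3)*(g - 3)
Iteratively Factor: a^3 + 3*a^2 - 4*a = (a - 1)*(a^2 + 4*a) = a*(a - 1)*(a + 4)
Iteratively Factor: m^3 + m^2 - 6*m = (m + 3)*(m^2 - 2*m) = m*(m + 3)*(m - 2)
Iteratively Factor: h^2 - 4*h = (h - 4)*(h)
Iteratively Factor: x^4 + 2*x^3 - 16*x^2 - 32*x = (x)*(x^3 + 2*x^2 - 16*x - 32) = x*(x + 4)*(x^2 - 2*x - 8) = x*(x - 4)*(x + 4)*(x + 2)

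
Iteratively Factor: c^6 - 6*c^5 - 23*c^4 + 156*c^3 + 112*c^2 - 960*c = (c - 4)*(c^5 - 2*c^4 - 31*c^3 + 32*c^2 + 240*c) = (c - 4)*(c + 4)*(c^4 - 6*c^3 - 7*c^2 + 60*c) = (c - 5)*(c - 4)*(c + 4)*(c^3 - c^2 - 12*c) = (c - 5)*(c - 4)^2*(c + 4)*(c^2 + 3*c) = c*(c - 5)*(c - 4)^2*(c + 4)*(c + 3)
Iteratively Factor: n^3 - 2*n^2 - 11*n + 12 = (n + 3)*(n^2 - 5*n + 4) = (n - 1)*(n + 3)*(n - 4)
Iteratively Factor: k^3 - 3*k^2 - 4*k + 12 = (k + 2)*(k^2 - 5*k + 6) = (k - 3)*(k + 2)*(k - 2)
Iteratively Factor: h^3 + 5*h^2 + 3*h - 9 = (h - 1)*(h^2 + 6*h + 9) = (h - 1)*(h + 3)*(h + 3)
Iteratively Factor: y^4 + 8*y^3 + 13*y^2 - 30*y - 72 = (y - 2)*(y^3 + 10*y^2 + 33*y + 36) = (y - 2)*(y + 3)*(y^2 + 7*y + 12) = (y - 2)*(y + 3)*(y + 4)*(y + 3)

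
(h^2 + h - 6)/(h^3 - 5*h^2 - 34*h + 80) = (h + 3)/(h^2 - 3*h - 40)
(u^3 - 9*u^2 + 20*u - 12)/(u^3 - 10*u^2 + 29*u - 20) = (u^2 - 8*u + 12)/(u^2 - 9*u + 20)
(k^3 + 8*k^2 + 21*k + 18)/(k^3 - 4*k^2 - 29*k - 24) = (k^2 + 5*k + 6)/(k^2 - 7*k - 8)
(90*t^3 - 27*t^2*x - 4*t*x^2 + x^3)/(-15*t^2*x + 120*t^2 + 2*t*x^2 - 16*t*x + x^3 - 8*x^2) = (-6*t + x)/(x - 8)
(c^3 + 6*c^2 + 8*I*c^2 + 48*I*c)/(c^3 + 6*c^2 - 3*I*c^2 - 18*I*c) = (c + 8*I)/(c - 3*I)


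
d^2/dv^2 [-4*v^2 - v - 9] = -8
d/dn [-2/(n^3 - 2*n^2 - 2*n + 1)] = 2*(3*n^2 - 4*n - 2)/(n^3 - 2*n^2 - 2*n + 1)^2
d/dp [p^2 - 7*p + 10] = 2*p - 7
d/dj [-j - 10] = -1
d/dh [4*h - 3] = 4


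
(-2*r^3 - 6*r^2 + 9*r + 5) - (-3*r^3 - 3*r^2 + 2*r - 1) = r^3 - 3*r^2 + 7*r + 6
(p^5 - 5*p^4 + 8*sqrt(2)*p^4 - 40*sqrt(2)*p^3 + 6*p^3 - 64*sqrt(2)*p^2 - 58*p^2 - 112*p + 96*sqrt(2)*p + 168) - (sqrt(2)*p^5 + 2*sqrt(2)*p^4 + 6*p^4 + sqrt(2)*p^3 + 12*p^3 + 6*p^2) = -sqrt(2)*p^5 + p^5 - 11*p^4 + 6*sqrt(2)*p^4 - 41*sqrt(2)*p^3 - 6*p^3 - 64*sqrt(2)*p^2 - 64*p^2 - 112*p + 96*sqrt(2)*p + 168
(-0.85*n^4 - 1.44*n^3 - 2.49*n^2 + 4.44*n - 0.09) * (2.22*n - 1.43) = -1.887*n^5 - 1.9813*n^4 - 3.4686*n^3 + 13.4175*n^2 - 6.549*n + 0.1287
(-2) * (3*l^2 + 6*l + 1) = -6*l^2 - 12*l - 2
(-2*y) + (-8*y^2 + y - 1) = -8*y^2 - y - 1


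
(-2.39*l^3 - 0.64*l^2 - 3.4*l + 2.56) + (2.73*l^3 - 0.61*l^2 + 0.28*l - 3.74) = 0.34*l^3 - 1.25*l^2 - 3.12*l - 1.18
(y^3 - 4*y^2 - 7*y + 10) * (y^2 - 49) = y^5 - 4*y^4 - 56*y^3 + 206*y^2 + 343*y - 490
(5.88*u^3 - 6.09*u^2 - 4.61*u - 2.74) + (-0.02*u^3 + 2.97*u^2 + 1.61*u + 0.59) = 5.86*u^3 - 3.12*u^2 - 3.0*u - 2.15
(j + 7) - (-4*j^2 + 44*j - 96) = 4*j^2 - 43*j + 103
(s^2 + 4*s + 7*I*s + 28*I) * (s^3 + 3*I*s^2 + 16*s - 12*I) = s^5 + 4*s^4 + 10*I*s^4 - 5*s^3 + 40*I*s^3 - 20*s^2 + 100*I*s^2 + 84*s + 400*I*s + 336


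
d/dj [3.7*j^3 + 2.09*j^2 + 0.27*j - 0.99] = 11.1*j^2 + 4.18*j + 0.27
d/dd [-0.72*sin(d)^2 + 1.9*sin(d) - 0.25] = (1.9 - 1.44*sin(d))*cos(d)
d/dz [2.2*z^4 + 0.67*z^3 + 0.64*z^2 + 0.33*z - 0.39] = 8.8*z^3 + 2.01*z^2 + 1.28*z + 0.33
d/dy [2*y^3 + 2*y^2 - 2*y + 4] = 6*y^2 + 4*y - 2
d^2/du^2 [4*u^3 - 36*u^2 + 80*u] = 24*u - 72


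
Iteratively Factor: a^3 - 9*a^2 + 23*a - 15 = (a - 1)*(a^2 - 8*a + 15) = (a - 3)*(a - 1)*(a - 5)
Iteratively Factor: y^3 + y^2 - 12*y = (y)*(y^2 + y - 12) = y*(y - 3)*(y + 4)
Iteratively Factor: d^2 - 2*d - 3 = (d + 1)*(d - 3)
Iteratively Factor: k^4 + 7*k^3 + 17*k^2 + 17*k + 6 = (k + 1)*(k^3 + 6*k^2 + 11*k + 6) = (k + 1)*(k + 3)*(k^2 + 3*k + 2) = (k + 1)^2*(k + 3)*(k + 2)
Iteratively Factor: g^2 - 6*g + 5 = (g - 5)*(g - 1)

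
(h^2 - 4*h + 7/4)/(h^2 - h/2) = (h - 7/2)/h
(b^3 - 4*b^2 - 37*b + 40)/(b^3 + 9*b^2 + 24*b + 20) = (b^2 - 9*b + 8)/(b^2 + 4*b + 4)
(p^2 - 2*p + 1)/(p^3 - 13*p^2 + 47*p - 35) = (p - 1)/(p^2 - 12*p + 35)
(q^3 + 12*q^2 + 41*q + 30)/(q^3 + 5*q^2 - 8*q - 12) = (q + 5)/(q - 2)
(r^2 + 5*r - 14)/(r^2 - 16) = (r^2 + 5*r - 14)/(r^2 - 16)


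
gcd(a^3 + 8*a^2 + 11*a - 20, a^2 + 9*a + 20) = a^2 + 9*a + 20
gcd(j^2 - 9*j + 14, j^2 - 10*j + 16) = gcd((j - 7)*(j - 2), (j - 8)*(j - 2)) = j - 2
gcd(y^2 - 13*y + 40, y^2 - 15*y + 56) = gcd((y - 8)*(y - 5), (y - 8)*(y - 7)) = y - 8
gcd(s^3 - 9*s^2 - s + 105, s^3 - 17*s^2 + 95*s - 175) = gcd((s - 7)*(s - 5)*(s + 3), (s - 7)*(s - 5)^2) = s^2 - 12*s + 35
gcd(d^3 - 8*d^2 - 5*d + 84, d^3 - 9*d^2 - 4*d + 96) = d^2 - d - 12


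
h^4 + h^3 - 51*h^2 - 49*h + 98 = (h - 7)*(h - 1)*(h + 2)*(h + 7)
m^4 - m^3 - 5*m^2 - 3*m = m*(m - 3)*(m + 1)^2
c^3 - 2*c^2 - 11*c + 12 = (c - 4)*(c - 1)*(c + 3)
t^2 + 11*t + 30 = (t + 5)*(t + 6)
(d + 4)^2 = d^2 + 8*d + 16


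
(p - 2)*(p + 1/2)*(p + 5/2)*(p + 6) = p^4 + 7*p^3 + 5*p^2/4 - 31*p - 15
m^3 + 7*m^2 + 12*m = m*(m + 3)*(m + 4)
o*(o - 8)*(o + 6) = o^3 - 2*o^2 - 48*o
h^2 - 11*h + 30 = (h - 6)*(h - 5)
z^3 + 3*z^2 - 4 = (z - 1)*(z + 2)^2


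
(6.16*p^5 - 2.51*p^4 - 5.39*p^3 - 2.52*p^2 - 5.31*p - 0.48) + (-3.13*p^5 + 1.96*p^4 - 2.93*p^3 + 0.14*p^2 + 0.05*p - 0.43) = 3.03*p^5 - 0.55*p^4 - 8.32*p^3 - 2.38*p^2 - 5.26*p - 0.91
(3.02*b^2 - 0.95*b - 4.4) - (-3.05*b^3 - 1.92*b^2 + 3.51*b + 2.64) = 3.05*b^3 + 4.94*b^2 - 4.46*b - 7.04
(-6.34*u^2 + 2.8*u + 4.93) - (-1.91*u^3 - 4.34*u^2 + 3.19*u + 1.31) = 1.91*u^3 - 2.0*u^2 - 0.39*u + 3.62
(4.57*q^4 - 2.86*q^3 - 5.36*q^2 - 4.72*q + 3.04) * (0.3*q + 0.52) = 1.371*q^5 + 1.5184*q^4 - 3.0952*q^3 - 4.2032*q^2 - 1.5424*q + 1.5808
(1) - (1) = 0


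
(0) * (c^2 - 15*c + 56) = 0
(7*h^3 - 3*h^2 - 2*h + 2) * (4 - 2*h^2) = -14*h^5 + 6*h^4 + 32*h^3 - 16*h^2 - 8*h + 8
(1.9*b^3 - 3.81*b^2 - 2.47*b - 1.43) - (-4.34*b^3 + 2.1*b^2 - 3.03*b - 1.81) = 6.24*b^3 - 5.91*b^2 + 0.56*b + 0.38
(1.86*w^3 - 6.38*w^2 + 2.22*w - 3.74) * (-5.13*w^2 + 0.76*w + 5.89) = -9.5418*w^5 + 34.143*w^4 - 5.282*w^3 - 16.7048*w^2 + 10.2334*w - 22.0286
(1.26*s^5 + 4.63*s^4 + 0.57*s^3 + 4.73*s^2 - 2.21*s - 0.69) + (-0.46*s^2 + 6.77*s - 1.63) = 1.26*s^5 + 4.63*s^4 + 0.57*s^3 + 4.27*s^2 + 4.56*s - 2.32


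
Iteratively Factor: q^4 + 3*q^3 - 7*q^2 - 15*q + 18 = (q - 2)*(q^3 + 5*q^2 + 3*q - 9) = (q - 2)*(q - 1)*(q^2 + 6*q + 9) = (q - 2)*(q - 1)*(q + 3)*(q + 3)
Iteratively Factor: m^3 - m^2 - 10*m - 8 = (m - 4)*(m^2 + 3*m + 2) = (m - 4)*(m + 2)*(m + 1)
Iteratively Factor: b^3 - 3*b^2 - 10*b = (b + 2)*(b^2 - 5*b) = b*(b + 2)*(b - 5)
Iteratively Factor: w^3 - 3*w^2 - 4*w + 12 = (w + 2)*(w^2 - 5*w + 6) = (w - 2)*(w + 2)*(w - 3)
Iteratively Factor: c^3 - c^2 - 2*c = (c + 1)*(c^2 - 2*c) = (c - 2)*(c + 1)*(c)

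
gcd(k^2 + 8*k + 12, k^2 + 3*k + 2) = k + 2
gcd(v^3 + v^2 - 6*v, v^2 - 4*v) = v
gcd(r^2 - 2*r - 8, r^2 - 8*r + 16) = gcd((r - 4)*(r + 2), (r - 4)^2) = r - 4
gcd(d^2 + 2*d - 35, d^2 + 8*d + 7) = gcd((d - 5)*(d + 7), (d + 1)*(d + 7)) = d + 7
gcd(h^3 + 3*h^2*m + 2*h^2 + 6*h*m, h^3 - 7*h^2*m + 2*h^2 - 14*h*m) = h^2 + 2*h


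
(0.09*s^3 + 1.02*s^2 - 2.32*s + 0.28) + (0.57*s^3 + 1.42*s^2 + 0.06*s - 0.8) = 0.66*s^3 + 2.44*s^2 - 2.26*s - 0.52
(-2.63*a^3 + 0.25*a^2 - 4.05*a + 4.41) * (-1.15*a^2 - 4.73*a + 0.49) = 3.0245*a^5 + 12.1524*a^4 + 2.1863*a^3 + 14.2075*a^2 - 22.8438*a + 2.1609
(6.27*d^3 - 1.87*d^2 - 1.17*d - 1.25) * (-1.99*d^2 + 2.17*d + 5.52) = -12.4773*d^5 + 17.3272*d^4 + 32.8808*d^3 - 10.3738*d^2 - 9.1709*d - 6.9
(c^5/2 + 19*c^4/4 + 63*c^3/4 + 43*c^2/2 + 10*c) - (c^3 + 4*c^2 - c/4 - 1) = c^5/2 + 19*c^4/4 + 59*c^3/4 + 35*c^2/2 + 41*c/4 + 1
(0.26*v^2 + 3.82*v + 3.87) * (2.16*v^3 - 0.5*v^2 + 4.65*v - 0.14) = 0.5616*v^5 + 8.1212*v^4 + 7.6582*v^3 + 15.7916*v^2 + 17.4607*v - 0.5418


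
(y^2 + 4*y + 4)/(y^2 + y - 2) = (y + 2)/(y - 1)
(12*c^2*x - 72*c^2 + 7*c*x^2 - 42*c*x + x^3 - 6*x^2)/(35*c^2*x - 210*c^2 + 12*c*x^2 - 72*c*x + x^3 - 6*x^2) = (12*c^2 + 7*c*x + x^2)/(35*c^2 + 12*c*x + x^2)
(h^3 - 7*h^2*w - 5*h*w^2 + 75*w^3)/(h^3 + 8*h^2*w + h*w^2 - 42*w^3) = (-h^2 + 10*h*w - 25*w^2)/(-h^2 - 5*h*w + 14*w^2)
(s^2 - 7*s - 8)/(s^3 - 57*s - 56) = 1/(s + 7)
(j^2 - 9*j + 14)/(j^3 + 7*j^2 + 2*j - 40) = (j - 7)/(j^2 + 9*j + 20)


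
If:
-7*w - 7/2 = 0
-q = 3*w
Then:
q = 3/2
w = -1/2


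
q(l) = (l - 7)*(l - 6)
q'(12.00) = 11.00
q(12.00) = 30.00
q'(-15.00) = -43.00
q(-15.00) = 462.00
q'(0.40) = -12.20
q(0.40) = 36.96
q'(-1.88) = -16.76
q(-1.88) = 69.97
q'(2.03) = -8.94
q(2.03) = 19.73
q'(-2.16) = -17.32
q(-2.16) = 74.75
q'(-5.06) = -23.12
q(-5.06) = 133.38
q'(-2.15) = -17.30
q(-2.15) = 74.57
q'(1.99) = -9.02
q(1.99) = 20.09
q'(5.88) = -1.24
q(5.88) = 0.13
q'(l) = 2*l - 13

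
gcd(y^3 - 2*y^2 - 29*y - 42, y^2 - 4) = y + 2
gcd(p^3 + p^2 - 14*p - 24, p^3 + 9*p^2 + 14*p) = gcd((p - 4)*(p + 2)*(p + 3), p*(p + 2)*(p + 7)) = p + 2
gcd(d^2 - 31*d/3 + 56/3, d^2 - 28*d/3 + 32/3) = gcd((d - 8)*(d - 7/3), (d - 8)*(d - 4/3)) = d - 8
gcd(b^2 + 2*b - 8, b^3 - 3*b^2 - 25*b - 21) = 1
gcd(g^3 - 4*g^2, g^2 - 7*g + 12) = g - 4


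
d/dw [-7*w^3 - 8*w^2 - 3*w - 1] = -21*w^2 - 16*w - 3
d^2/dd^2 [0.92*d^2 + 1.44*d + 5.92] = 1.84000000000000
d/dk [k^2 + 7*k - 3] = 2*k + 7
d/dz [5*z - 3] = 5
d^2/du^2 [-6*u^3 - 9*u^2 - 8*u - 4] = -36*u - 18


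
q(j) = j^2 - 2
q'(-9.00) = -18.00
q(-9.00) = 79.00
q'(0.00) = 0.00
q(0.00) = -2.00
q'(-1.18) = -2.36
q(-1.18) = -0.61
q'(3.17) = 6.34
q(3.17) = 8.05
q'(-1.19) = -2.38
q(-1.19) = -0.58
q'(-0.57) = -1.14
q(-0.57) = -1.68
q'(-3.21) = -6.42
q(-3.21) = 8.30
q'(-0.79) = -1.58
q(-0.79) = -1.38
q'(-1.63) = -3.26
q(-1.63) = 0.66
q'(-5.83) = -11.66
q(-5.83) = 31.99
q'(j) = 2*j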